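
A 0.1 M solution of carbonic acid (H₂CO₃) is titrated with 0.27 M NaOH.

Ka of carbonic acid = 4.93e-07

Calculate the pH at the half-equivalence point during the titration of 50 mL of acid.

At half-equivalence [HA] = [A⁻], so Henderson-Hasselbalch gives pH = pKa = -log(4.93e-07) = 6.31.

pH = pKa = 6.31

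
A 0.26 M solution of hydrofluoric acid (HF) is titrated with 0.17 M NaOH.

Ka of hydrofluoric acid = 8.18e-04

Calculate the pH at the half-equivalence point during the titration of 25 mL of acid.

At half-equivalence [HA] = [A⁻], so Henderson-Hasselbalch gives pH = pKa = -log(8.18e-04) = 3.09.

pH = pKa = 3.09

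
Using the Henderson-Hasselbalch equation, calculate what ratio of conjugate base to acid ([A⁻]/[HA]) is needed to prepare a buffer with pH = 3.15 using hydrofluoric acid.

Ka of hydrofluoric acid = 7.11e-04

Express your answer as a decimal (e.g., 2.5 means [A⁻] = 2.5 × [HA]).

pKa = -log(7.11e-04) = 3.1481. pH = pKa + log([A⁻]/[HA]), so log([A⁻]/[HA]) = pH − pKa = 3.15 − 3.1481 = 0.0019. [A⁻]/[HA] = 10^(0.0019) = 1.00

[A⁻]/[HA] = 1.00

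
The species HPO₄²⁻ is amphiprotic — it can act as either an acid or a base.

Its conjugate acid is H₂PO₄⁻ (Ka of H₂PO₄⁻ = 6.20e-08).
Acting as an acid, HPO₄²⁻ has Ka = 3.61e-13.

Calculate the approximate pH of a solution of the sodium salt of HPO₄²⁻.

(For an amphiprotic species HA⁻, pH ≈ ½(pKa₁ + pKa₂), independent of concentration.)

pKa₁ = -log(6.20e-08) = 7.21; pKa₂ = -log(3.61e-13) = 12.44. For an amphiprotic species, pH ≈ ½(pKa₁ + pKa₂) = ½(7.21 + 12.44) = 9.83.

pH = 9.83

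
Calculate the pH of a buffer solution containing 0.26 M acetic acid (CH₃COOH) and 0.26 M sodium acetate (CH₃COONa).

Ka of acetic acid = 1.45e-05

pKa = -log(1.45e-05) = 4.84. pH = pKa + log([A⁻]/[HA]) = 4.84 + log(0.26/0.26)

pH = 4.84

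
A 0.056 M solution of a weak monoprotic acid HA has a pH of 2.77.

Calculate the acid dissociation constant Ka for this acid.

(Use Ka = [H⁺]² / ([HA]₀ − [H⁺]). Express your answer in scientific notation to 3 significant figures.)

[H⁺] = 10^(−pH) = 10^(−2.77) = 1.698e-03 M. For HA ⇌ H⁺ + A⁻, Ka = [H⁺][A⁻]/[HA] = [H⁺]² / ([HA]₀ − [H⁺]) = (1.698e-03)² / (0.056 − 1.698e-03) = 5.31e-05.

K_a = 5.31e-05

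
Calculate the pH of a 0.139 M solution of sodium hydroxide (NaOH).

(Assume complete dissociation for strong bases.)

[OH⁻] = 0.139 M for strong base. pOH = -log[OH⁻] = 0.86, pH = 14 - pOH

pH = 13.14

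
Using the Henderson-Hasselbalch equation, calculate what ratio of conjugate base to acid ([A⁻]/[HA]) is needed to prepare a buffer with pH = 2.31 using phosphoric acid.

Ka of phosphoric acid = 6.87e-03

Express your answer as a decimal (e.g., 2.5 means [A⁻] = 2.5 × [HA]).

pKa = -log(6.87e-03) = 2.1630. pH = pKa + log([A⁻]/[HA]), so log([A⁻]/[HA]) = pH − pKa = 2.31 − 2.1630 = 0.1470. [A⁻]/[HA] = 10^(0.1470) = 1.40

[A⁻]/[HA] = 1.40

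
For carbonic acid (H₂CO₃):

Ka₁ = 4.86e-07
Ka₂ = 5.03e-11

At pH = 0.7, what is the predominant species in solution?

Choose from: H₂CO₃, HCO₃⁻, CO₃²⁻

pKa₁ = 6.31, pKa₂ = 10.30. For a polyprotic acid the predominant species crosses at each pKa: below pKa_n the protonated form dominates, above it the deprotonated form does. At pH = 0.7, the predominant species is H₂CO₃.

H₂CO₃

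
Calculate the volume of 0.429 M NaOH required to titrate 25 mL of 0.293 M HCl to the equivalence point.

At equivalence: moles acid = moles base. moles HCl = 0.293 × 25/1000 = 0.007325 mol. V_base = moles / 0.429 × 1000 = 17.1 mL.

V_{base} = 17.1 mL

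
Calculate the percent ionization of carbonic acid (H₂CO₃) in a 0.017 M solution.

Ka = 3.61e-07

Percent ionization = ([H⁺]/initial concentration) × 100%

Using Ka equilibrium: x² + Ka×x - Ka×C = 0. Solving: [H⁺] = 7.8159e-05. Percent = (7.8159e-05/0.017) × 100

Percent ionization = 0.46%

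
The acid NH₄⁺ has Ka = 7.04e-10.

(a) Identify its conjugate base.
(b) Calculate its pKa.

(a) The conjugate base is formed by removing one H⁺ from NH₄⁺, giving NH₃. (b) pKa = -log(Ka) = -log(7.04e-10) = 9.15.

Conjugate base: NH₃; pK_a = 9.15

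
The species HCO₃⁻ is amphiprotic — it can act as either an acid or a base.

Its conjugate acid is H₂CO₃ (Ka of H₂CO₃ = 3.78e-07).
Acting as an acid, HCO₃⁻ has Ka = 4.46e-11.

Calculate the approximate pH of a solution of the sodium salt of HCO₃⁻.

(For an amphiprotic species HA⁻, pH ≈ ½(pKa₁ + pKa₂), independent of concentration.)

pKa₁ = -log(3.78e-07) = 6.42; pKa₂ = -log(4.46e-11) = 10.35. For an amphiprotic species, pH ≈ ½(pKa₁ + pKa₂) = ½(6.42 + 10.35) = 8.39.

pH = 8.39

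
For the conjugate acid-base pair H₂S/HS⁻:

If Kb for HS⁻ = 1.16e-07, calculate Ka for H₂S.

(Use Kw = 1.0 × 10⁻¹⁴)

For a conjugate pair Ka × Kb = Kw, so Ka = Kw/Kb = 1.0 × 10⁻¹⁴ / 1.16e-07 = 8.62e-08.

K_a = 8.62e-08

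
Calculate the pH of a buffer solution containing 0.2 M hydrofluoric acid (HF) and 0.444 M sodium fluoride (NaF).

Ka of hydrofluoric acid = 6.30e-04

pKa = -log(6.30e-04) = 3.20. pH = pKa + log([A⁻]/[HA]) = 3.20 + log(0.444/0.2)

pH = 3.55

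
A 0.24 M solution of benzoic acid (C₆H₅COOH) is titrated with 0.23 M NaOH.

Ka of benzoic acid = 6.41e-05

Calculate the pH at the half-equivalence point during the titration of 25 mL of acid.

At half-equivalence [HA] = [A⁻], so Henderson-Hasselbalch gives pH = pKa = -log(6.41e-05) = 4.19.

pH = pKa = 4.19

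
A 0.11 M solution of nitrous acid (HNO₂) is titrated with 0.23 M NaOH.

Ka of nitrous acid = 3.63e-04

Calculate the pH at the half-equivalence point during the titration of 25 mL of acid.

At half-equivalence [HA] = [A⁻], so Henderson-Hasselbalch gives pH = pKa = -log(3.63e-04) = 3.44.

pH = pKa = 3.44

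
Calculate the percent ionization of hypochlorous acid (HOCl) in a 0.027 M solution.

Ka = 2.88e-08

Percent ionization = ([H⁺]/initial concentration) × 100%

Using Ka equilibrium: x² + Ka×x - Ka×C = 0. Solving: [H⁺] = 2.7871e-05. Percent = (2.7871e-05/0.027) × 100

Percent ionization = 0.103%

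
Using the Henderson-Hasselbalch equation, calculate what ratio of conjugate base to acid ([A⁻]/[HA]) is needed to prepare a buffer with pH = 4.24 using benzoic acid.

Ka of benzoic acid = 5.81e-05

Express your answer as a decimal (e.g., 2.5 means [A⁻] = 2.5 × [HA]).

pKa = -log(5.81e-05) = 4.2358. pH = pKa + log([A⁻]/[HA]), so log([A⁻]/[HA]) = pH − pKa = 4.24 − 4.2358 = 0.0042. [A⁻]/[HA] = 10^(0.0042) = 1.01

[A⁻]/[HA] = 1.01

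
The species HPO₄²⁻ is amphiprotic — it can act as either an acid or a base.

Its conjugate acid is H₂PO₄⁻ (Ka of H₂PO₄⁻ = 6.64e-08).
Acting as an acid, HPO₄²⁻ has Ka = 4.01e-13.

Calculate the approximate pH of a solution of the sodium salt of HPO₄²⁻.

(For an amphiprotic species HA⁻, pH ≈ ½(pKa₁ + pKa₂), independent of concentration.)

pKa₁ = -log(6.64e-08) = 7.18; pKa₂ = -log(4.01e-13) = 12.40. For an amphiprotic species, pH ≈ ½(pKa₁ + pKa₂) = ½(7.18 + 12.40) = 9.79.

pH = 9.79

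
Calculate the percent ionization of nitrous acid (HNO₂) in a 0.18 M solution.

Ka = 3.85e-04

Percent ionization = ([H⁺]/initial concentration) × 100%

Using Ka equilibrium: x² + Ka×x - Ka×C = 0. Solving: [H⁺] = 8.1344e-03. Percent = (8.1344e-03/0.18) × 100

Percent ionization = 4.52%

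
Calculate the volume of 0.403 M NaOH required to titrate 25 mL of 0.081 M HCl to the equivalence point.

At equivalence: moles acid = moles base. moles HCl = 0.081 × 25/1000 = 0.002025 mol. V_base = moles / 0.403 × 1000 = 5.0 mL.

V_{base} = 5.0 mL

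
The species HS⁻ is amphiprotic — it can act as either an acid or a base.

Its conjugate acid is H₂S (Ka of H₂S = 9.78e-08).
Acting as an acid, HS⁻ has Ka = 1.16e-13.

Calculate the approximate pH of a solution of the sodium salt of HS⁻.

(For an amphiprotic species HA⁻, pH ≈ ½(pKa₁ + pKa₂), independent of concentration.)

pKa₁ = -log(9.78e-08) = 7.01; pKa₂ = -log(1.16e-13) = 12.94. For an amphiprotic species, pH ≈ ½(pKa₁ + pKa₂) = ½(7.01 + 12.94) = 9.97.

pH = 9.97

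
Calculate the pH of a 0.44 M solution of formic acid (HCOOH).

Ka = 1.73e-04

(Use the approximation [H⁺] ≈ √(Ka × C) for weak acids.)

[H⁺] = √(Ka × C) = √(1.73e-04 × 0.44) = 8.7247e-03. pH = -log(8.7247e-03)

pH = 2.06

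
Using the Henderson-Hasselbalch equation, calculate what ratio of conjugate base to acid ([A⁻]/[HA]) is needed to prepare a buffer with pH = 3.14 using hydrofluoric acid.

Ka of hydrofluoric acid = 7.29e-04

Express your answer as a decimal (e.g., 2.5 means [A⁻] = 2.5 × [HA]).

pKa = -log(7.29e-04) = 3.1373. pH = pKa + log([A⁻]/[HA]), so log([A⁻]/[HA]) = pH − pKa = 3.14 − 3.1373 = 0.0027. [A⁻]/[HA] = 10^(0.0027) = 1.01

[A⁻]/[HA] = 1.01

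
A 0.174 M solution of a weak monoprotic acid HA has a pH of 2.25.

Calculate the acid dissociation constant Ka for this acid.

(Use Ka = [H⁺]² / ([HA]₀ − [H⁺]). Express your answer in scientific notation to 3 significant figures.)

[H⁺] = 10^(−pH) = 10^(−2.25) = 5.623e-03 M. For HA ⇌ H⁺ + A⁻, Ka = [H⁺][A⁻]/[HA] = [H⁺]² / ([HA]₀ − [H⁺]) = (5.623e-03)² / (0.174 − 5.623e-03) = 1.88e-04.

K_a = 1.88e-04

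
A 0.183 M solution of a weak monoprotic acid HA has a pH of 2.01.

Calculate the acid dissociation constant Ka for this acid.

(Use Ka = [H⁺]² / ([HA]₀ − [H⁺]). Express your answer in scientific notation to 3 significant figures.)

[H⁺] = 10^(−pH) = 10^(−2.01) = 9.772e-03 M. For HA ⇌ H⁺ + A⁻, Ka = [H⁺][A⁻]/[HA] = [H⁺]² / ([HA]₀ − [H⁺]) = (9.772e-03)² / (0.183 − 9.772e-03) = 5.51e-04.

K_a = 5.51e-04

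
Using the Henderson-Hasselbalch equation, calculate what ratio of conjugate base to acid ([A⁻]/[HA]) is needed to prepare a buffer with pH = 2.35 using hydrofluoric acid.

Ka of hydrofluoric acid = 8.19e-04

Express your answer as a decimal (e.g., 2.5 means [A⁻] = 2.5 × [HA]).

pKa = -log(8.19e-04) = 3.0867. pH = pKa + log([A⁻]/[HA]), so log([A⁻]/[HA]) = pH − pKa = 2.35 − 3.0867 = -0.7367. [A⁻]/[HA] = 10^(-0.7367) = 0.183

[A⁻]/[HA] = 0.183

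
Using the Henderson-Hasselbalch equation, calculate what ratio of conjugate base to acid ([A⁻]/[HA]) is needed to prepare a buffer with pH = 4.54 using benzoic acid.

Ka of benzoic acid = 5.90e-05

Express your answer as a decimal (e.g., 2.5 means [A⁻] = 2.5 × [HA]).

pKa = -log(5.90e-05) = 4.2291. pH = pKa + log([A⁻]/[HA]), so log([A⁻]/[HA]) = pH − pKa = 4.54 − 4.2291 = 0.3109. [A⁻]/[HA] = 10^(0.3109) = 2.05

[A⁻]/[HA] = 2.05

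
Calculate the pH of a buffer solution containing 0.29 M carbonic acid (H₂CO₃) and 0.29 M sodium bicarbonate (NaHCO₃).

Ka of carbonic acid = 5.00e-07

pKa = -log(5.00e-07) = 6.30. pH = pKa + log([A⁻]/[HA]) = 6.30 + log(0.29/0.29)

pH = 6.30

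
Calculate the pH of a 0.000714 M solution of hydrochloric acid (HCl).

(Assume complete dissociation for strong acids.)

[H⁺] = 0.000714 M for strong acid. pH = -log[H⁺] = -log(0.000714)

pH = 3.15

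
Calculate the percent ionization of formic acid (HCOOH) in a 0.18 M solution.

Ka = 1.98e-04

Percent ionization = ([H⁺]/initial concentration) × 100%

Using Ka equilibrium: x² + Ka×x - Ka×C = 0. Solving: [H⁺] = 5.8717e-03. Percent = (5.8717e-03/0.18) × 100

Percent ionization = 3.26%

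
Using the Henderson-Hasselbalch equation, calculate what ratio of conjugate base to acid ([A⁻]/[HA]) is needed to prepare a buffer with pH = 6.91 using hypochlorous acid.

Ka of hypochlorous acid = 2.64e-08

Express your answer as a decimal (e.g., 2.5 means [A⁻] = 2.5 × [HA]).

pKa = -log(2.64e-08) = 7.5784. pH = pKa + log([A⁻]/[HA]), so log([A⁻]/[HA]) = pH − pKa = 6.91 − 7.5784 = -0.6684. [A⁻]/[HA] = 10^(-0.6684) = 0.215

[A⁻]/[HA] = 0.215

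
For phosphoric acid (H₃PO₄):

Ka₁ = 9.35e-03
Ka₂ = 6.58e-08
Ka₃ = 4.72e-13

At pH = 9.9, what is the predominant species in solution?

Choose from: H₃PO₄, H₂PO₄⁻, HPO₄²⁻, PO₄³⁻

pKa₁ = 2.03, pKa₂ = 7.18, pKa₃ = 12.33. For a polyprotic acid the predominant species crosses at each pKa: below pKa_n the protonated form dominates, above it the deprotonated form does. At pH = 9.9, the predominant species is HPO₄²⁻.

HPO₄²⁻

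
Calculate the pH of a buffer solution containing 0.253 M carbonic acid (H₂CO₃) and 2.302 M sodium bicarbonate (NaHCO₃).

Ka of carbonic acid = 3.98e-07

pKa = -log(3.98e-07) = 6.40. pH = pKa + log([A⁻]/[HA]) = 6.40 + log(2.302/0.253)

pH = 7.36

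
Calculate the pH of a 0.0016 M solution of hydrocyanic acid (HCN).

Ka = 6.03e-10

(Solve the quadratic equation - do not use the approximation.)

x² + Ka×x - Ka×C = 0. Using quadratic formula: [H⁺] = 9.8194e-07

pH = 6.01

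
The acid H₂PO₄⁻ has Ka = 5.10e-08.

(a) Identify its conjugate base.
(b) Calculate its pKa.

(a) The conjugate base is formed by removing one H⁺ from H₂PO₄⁻, giving HPO₄²⁻. (b) pKa = -log(Ka) = -log(5.10e-08) = 7.29.

Conjugate base: HPO₄²⁻; pK_a = 7.29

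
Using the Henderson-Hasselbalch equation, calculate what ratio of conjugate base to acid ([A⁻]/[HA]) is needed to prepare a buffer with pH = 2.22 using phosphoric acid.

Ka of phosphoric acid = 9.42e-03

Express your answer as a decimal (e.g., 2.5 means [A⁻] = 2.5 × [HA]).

pKa = -log(9.42e-03) = 2.0259. pH = pKa + log([A⁻]/[HA]), so log([A⁻]/[HA]) = pH − pKa = 2.22 − 2.0259 = 0.1941. [A⁻]/[HA] = 10^(0.1941) = 1.56

[A⁻]/[HA] = 1.56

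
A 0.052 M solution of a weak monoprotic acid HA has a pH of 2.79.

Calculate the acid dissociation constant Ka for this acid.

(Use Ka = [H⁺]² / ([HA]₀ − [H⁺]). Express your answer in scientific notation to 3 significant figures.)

[H⁺] = 10^(−pH) = 10^(−2.79) = 1.622e-03 M. For HA ⇌ H⁺ + A⁻, Ka = [H⁺][A⁻]/[HA] = [H⁺]² / ([HA]₀ − [H⁺]) = (1.622e-03)² / (0.052 − 1.622e-03) = 5.22e-05.

K_a = 5.22e-05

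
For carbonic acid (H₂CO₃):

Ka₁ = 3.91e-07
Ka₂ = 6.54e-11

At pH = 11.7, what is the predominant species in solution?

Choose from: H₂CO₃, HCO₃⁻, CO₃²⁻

pKa₁ = 6.41, pKa₂ = 10.18. For a polyprotic acid the predominant species crosses at each pKa: below pKa_n the protonated form dominates, above it the deprotonated form does. At pH = 11.7, the predominant species is CO₃²⁻.

CO₃²⁻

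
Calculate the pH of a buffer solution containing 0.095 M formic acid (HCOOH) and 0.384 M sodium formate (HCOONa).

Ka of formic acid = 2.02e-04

pKa = -log(2.02e-04) = 3.69. pH = pKa + log([A⁻]/[HA]) = 3.69 + log(0.384/0.095)

pH = 4.30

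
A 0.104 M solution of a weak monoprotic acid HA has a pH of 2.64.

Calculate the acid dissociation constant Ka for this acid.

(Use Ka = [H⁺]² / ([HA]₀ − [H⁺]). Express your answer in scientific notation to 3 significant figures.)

[H⁺] = 10^(−pH) = 10^(−2.64) = 2.291e-03 M. For HA ⇌ H⁺ + A⁻, Ka = [H⁺][A⁻]/[HA] = [H⁺]² / ([HA]₀ − [H⁺]) = (2.291e-03)² / (0.104 − 2.291e-03) = 5.16e-05.

K_a = 5.16e-05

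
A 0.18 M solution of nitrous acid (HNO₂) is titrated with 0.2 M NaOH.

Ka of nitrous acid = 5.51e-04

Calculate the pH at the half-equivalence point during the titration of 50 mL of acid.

At half-equivalence [HA] = [A⁻], so Henderson-Hasselbalch gives pH = pKa = -log(5.51e-04) = 3.26.

pH = pKa = 3.26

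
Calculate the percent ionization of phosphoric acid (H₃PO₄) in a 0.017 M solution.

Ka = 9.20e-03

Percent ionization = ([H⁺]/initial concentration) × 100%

Using Ka equilibrium: x² + Ka×x - Ka×C = 0. Solving: [H⁺] = 8.7252e-03. Percent = (8.7252e-03/0.017) × 100

Percent ionization = 51.3%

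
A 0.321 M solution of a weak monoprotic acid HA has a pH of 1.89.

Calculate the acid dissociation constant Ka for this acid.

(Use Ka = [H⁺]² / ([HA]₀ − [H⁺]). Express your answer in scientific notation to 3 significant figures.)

[H⁺] = 10^(−pH) = 10^(−1.89) = 1.288e-02 M. For HA ⇌ H⁺ + A⁻, Ka = [H⁺][A⁻]/[HA] = [H⁺]² / ([HA]₀ − [H⁺]) = (1.288e-02)² / (0.321 − 1.288e-02) = 5.39e-04.

K_a = 5.39e-04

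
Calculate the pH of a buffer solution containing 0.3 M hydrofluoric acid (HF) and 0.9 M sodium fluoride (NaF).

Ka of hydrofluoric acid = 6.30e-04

pKa = -log(6.30e-04) = 3.20. pH = pKa + log([A⁻]/[HA]) = 3.20 + log(0.9/0.3)

pH = 3.68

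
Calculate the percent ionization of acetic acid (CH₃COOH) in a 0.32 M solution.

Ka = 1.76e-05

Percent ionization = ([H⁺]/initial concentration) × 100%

Using Ka equilibrium: x² + Ka×x - Ka×C = 0. Solving: [H⁺] = 2.3644e-03. Percent = (2.3644e-03/0.32) × 100

Percent ionization = 0.739%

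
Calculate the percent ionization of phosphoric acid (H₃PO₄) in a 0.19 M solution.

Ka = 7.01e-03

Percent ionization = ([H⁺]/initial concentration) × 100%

Using Ka equilibrium: x² + Ka×x - Ka×C = 0. Solving: [H⁺] = 3.3158e-02. Percent = (3.3158e-02/0.19) × 100

Percent ionization = 17.5%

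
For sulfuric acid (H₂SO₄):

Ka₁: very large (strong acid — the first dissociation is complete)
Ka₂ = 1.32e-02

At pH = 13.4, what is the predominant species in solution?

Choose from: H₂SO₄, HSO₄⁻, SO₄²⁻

The first dissociation is complete, so H₂SO₄ itself is never the predominant species in water; pKa₂ = -log(1.32e-02) = 1.88. For a polyprotic acid the predominant species crosses at each pKa: below pKa_n the protonated form dominates, above it the deprotonated form does. At pH = 13.4, the predominant species is SO₄²⁻.

SO₄²⁻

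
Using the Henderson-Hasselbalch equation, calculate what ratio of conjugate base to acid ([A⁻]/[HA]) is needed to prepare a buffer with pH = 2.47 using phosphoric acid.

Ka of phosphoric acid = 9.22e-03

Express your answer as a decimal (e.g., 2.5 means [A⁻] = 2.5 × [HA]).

pKa = -log(9.22e-03) = 2.0353. pH = pKa + log([A⁻]/[HA]), so log([A⁻]/[HA]) = pH − pKa = 2.47 − 2.0353 = 0.4347. [A⁻]/[HA] = 10^(0.4347) = 2.72

[A⁻]/[HA] = 2.72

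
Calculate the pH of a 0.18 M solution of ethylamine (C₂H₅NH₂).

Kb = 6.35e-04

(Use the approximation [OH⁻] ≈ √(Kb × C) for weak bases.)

[OH⁻] = √(Kb × C) = √(6.35e-04 × 0.18) = 1.0691e-02. pOH = 1.97, pH = 14 - pOH

pH = 12.03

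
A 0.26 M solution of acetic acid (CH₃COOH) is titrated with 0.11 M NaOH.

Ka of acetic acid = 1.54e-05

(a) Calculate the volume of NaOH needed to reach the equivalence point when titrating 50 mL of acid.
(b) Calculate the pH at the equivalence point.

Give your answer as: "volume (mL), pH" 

moles acid = 0.26 × 50/1000 = 0.013 mol; V_base = moles/0.11 × 1000 = 118.2 mL. At equivalence only the conjugate base is present: [A⁻] = 0.013/0.168 = 7.7297e-02 M. Kb = Kw/Ka = 6.49e-10; [OH⁻] = √(Kb × [A⁻]) = 7.0847e-06; pOH = 5.15; pH = 14 - pOH = 8.85.

V = 118.2 mL, pH = 8.85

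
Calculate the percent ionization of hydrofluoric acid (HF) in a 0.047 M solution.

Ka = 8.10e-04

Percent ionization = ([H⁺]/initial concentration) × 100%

Using Ka equilibrium: x² + Ka×x - Ka×C = 0. Solving: [H⁺] = 5.7784e-03. Percent = (5.7784e-03/0.047) × 100

Percent ionization = 12.3%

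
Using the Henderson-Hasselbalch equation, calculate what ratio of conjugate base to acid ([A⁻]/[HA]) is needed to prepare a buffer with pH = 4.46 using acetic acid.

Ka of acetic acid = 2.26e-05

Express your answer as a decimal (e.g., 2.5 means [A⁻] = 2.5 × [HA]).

pKa = -log(2.26e-05) = 4.6459. pH = pKa + log([A⁻]/[HA]), so log([A⁻]/[HA]) = pH − pKa = 4.46 − 4.6459 = -0.1859. [A⁻]/[HA] = 10^(-0.1859) = 0.652

[A⁻]/[HA] = 0.652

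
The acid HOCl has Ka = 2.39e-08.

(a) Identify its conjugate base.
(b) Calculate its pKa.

(a) The conjugate base is formed by removing one H⁺ from HOCl, giving OCl⁻. (b) pKa = -log(Ka) = -log(2.39e-08) = 7.62.

Conjugate base: OCl⁻; pK_a = 7.62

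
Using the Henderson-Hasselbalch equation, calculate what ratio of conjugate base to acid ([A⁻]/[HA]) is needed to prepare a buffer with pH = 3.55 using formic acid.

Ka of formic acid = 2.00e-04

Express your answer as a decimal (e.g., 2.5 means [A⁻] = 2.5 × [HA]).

pKa = -log(2.00e-04) = 3.6990. pH = pKa + log([A⁻]/[HA]), so log([A⁻]/[HA]) = pH − pKa = 3.55 − 3.6990 = -0.1490. [A⁻]/[HA] = 10^(-0.1490) = 0.710

[A⁻]/[HA] = 0.710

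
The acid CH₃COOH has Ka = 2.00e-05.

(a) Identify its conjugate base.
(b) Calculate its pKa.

(a) The conjugate base is formed by removing one H⁺ from CH₃COOH, giving CH₃COO⁻. (b) pKa = -log(Ka) = -log(2.00e-05) = 4.70.

Conjugate base: CH₃COO⁻; pK_a = 4.70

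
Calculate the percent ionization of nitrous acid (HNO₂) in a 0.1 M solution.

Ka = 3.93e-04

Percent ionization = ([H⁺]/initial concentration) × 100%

Using Ka equilibrium: x² + Ka×x - Ka×C = 0. Solving: [H⁺] = 6.0756e-03. Percent = (6.0756e-03/0.1) × 100

Percent ionization = 6.08%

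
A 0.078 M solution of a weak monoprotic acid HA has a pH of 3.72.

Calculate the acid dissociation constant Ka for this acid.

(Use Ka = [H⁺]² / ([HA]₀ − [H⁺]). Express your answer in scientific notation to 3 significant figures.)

[H⁺] = 10^(−pH) = 10^(−3.72) = 1.905e-04 M. For HA ⇌ H⁺ + A⁻, Ka = [H⁺][A⁻]/[HA] = [H⁺]² / ([HA]₀ − [H⁺]) = (1.905e-04)² / (0.078 − 1.905e-04) = 4.67e-07.

K_a = 4.67e-07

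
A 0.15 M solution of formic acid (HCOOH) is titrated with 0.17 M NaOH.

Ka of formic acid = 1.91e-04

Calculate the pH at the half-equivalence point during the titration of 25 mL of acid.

At half-equivalence [HA] = [A⁻], so Henderson-Hasselbalch gives pH = pKa = -log(1.91e-04) = 3.72.

pH = pKa = 3.72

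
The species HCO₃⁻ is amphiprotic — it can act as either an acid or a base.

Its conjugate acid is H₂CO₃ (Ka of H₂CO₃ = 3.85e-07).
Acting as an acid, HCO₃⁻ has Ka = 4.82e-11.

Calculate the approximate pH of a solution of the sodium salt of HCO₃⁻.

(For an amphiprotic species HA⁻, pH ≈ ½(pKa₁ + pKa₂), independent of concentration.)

pKa₁ = -log(3.85e-07) = 6.41; pKa₂ = -log(4.82e-11) = 10.32. For an amphiprotic species, pH ≈ ½(pKa₁ + pKa₂) = ½(6.41 + 10.32) = 8.37.

pH = 8.37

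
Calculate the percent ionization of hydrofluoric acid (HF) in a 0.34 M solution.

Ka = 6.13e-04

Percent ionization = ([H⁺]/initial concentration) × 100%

Using Ka equilibrium: x² + Ka×x - Ka×C = 0. Solving: [H⁺] = 1.4134e-02. Percent = (1.4134e-02/0.34) × 100

Percent ionization = 4.16%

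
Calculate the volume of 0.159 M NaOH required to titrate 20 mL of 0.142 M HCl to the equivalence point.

At equivalence: moles acid = moles base. moles HCl = 0.142 × 20/1000 = 0.00284 mol. V_base = moles / 0.159 × 1000 = 17.9 mL.

V_{base} = 17.9 mL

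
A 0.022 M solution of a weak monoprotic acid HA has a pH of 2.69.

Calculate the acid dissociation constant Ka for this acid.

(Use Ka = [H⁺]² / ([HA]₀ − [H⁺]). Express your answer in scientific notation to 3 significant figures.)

[H⁺] = 10^(−pH) = 10^(−2.69) = 2.042e-03 M. For HA ⇌ H⁺ + A⁻, Ka = [H⁺][A⁻]/[HA] = [H⁺]² / ([HA]₀ − [H⁺]) = (2.042e-03)² / (0.022 − 2.042e-03) = 2.09e-04.

K_a = 2.09e-04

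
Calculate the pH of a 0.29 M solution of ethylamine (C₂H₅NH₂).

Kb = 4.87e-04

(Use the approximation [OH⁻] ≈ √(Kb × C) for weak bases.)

[OH⁻] = √(Kb × C) = √(4.87e-04 × 0.29) = 1.1884e-02. pOH = 1.93, pH = 14 - pOH

pH = 12.07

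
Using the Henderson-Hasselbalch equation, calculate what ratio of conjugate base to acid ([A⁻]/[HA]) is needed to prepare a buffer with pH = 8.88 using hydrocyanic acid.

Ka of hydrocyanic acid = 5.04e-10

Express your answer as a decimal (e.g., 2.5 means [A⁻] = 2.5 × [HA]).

pKa = -log(5.04e-10) = 9.2976. pH = pKa + log([A⁻]/[HA]), so log([A⁻]/[HA]) = pH − pKa = 8.88 − 9.2976 = -0.4176. [A⁻]/[HA] = 10^(-0.4176) = 0.382

[A⁻]/[HA] = 0.382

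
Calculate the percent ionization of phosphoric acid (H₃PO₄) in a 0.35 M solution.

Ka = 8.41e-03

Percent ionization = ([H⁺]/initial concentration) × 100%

Using Ka equilibrium: x² + Ka×x - Ka×C = 0. Solving: [H⁺] = 5.0212e-02. Percent = (5.0212e-02/0.35) × 100

Percent ionization = 14.3%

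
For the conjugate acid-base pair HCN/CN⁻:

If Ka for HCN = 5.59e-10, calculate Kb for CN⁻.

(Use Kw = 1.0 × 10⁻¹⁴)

For a conjugate pair Ka × Kb = Kw, so Kb = Kw/Ka = 1.0 × 10⁻¹⁴ / 5.59e-10 = 1.79e-05.

K_b = 1.79e-05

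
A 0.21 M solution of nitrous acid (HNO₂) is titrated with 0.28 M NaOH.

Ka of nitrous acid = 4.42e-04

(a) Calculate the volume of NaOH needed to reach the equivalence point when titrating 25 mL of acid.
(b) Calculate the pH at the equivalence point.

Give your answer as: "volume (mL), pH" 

moles acid = 0.21 × 25/1000 = 0.00525 mol; V_base = moles/0.28 × 1000 = 18.8 mL. At equivalence only the conjugate base is present: [A⁻] = 0.00525/0.044 = 1.2000e-01 M. Kb = Kw/Ka = 2.26e-11; [OH⁻] = √(Kb × [A⁻]) = 1.6477e-06; pOH = 5.78; pH = 14 - pOH = 8.22.

V = 18.8 mL, pH = 8.22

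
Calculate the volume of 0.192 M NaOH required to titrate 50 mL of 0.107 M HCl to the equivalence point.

At equivalence: moles acid = moles base. moles HCl = 0.107 × 50/1000 = 0.00535 mol. V_base = moles / 0.192 × 1000 = 27.9 mL.

V_{base} = 27.9 mL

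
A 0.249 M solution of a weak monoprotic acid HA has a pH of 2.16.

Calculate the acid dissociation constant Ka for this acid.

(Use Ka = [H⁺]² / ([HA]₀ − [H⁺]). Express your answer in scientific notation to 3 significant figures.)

[H⁺] = 10^(−pH) = 10^(−2.16) = 6.918e-03 M. For HA ⇌ H⁺ + A⁻, Ka = [H⁺][A⁻]/[HA] = [H⁺]² / ([HA]₀ − [H⁺]) = (6.918e-03)² / (0.249 − 6.918e-03) = 1.98e-04.

K_a = 1.98e-04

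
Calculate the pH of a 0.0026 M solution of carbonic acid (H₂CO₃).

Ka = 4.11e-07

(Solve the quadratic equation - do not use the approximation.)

x² + Ka×x - Ka×C = 0. Using quadratic formula: [H⁺] = 3.2485e-05

pH = 4.49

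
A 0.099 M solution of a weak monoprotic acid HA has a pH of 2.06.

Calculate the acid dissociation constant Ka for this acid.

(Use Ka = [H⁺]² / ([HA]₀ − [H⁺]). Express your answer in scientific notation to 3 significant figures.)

[H⁺] = 10^(−pH) = 10^(−2.06) = 8.710e-03 M. For HA ⇌ H⁺ + A⁻, Ka = [H⁺][A⁻]/[HA] = [H⁺]² / ([HA]₀ − [H⁺]) = (8.710e-03)² / (0.099 − 8.710e-03) = 8.40e-04.

K_a = 8.40e-04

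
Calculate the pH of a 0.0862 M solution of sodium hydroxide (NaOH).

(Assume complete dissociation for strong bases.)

[OH⁻] = 0.0862 M for strong base. pOH = -log[OH⁻] = 1.06, pH = 14 - pOH

pH = 12.94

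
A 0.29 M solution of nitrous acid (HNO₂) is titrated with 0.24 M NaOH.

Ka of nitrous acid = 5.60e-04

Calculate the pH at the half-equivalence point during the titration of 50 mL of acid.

At half-equivalence [HA] = [A⁻], so Henderson-Hasselbalch gives pH = pKa = -log(5.60e-04) = 3.25.

pH = pKa = 3.25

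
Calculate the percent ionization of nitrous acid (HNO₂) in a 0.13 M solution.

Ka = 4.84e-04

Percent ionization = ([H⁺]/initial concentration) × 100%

Using Ka equilibrium: x² + Ka×x - Ka×C = 0. Solving: [H⁺] = 7.6939e-03. Percent = (7.6939e-03/0.13) × 100

Percent ionization = 5.92%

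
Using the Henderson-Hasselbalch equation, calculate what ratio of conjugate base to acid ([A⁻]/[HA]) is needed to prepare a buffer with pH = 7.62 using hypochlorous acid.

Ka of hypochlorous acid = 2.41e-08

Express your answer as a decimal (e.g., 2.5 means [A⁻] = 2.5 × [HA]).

pKa = -log(2.41e-08) = 7.6180. pH = pKa + log([A⁻]/[HA]), so log([A⁻]/[HA]) = pH − pKa = 7.62 − 7.6180 = 0.0020. [A⁻]/[HA] = 10^(0.0020) = 1.00

[A⁻]/[HA] = 1.00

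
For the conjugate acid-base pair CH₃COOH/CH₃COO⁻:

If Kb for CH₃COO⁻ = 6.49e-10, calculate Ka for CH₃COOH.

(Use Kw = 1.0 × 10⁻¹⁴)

For a conjugate pair Ka × Kb = Kw, so Ka = Kw/Kb = 1.0 × 10⁻¹⁴ / 6.49e-10 = 1.54e-05.

K_a = 1.54e-05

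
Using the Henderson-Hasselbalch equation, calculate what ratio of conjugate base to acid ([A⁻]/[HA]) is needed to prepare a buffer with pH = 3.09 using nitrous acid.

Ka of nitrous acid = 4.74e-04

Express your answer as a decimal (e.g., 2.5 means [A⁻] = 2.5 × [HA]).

pKa = -log(4.74e-04) = 3.3242. pH = pKa + log([A⁻]/[HA]), so log([A⁻]/[HA]) = pH − pKa = 3.09 − 3.3242 = -0.2342. [A⁻]/[HA] = 10^(-0.2342) = 0.583

[A⁻]/[HA] = 0.583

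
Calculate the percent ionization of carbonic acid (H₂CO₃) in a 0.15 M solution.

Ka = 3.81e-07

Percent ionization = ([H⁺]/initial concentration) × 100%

Using Ka equilibrium: x² + Ka×x - Ka×C = 0. Solving: [H⁺] = 2.3887e-04. Percent = (2.3887e-04/0.15) × 100

Percent ionization = 0.159%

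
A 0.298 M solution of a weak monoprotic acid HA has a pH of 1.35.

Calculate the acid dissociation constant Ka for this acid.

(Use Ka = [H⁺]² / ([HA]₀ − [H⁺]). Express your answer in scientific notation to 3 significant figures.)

[H⁺] = 10^(−pH) = 10^(−1.35) = 4.467e-02 M. For HA ⇌ H⁺ + A⁻, Ka = [H⁺][A⁻]/[HA] = [H⁺]² / ([HA]₀ − [H⁺]) = (4.467e-02)² / (0.298 − 4.467e-02) = 7.88e-03.

K_a = 7.88e-03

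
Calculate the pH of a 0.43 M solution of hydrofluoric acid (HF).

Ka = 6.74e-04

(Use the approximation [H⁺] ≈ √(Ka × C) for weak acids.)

[H⁺] = √(Ka × C) = √(6.74e-04 × 0.43) = 1.7024e-02. pH = -log(1.7024e-02)

pH = 1.77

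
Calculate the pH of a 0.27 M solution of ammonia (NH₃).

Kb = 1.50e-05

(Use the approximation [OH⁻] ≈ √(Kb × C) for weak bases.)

[OH⁻] = √(Kb × C) = √(1.50e-05 × 0.27) = 2.0125e-03. pOH = 2.70, pH = 14 - pOH

pH = 11.30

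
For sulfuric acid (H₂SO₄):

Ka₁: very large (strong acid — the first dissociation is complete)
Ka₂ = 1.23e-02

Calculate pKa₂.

pKa₂ = -log(Ka₂) = -log(1.23e-02) = 1.91.

pK_{a2} = 1.91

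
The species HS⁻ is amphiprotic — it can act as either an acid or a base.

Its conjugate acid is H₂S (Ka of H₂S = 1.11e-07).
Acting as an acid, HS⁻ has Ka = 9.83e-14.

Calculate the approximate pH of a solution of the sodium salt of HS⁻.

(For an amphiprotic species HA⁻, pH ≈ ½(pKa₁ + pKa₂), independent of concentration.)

pKa₁ = -log(1.11e-07) = 6.95; pKa₂ = -log(9.83e-14) = 13.01. For an amphiprotic species, pH ≈ ½(pKa₁ + pKa₂) = ½(6.95 + 13.01) = 9.98.

pH = 9.98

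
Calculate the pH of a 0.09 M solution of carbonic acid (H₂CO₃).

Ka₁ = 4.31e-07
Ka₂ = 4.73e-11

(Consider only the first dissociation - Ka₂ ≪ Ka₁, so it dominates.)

First dissociation dominates. From Ka₁ = [H⁺][HA⁻]/[H₂A], x² + Ka₁·x − Ka₁·C = 0 with C = 0.09 M and Ka₁ = 4.31e-07. Solving: [H⁺] = (−Ka₁ + √(Ka₁² + 4·Ka₁·C)) / 2 = 1.9674e-04 M. pH = -log(1.9674e-04) = 3.71.

pH = 3.71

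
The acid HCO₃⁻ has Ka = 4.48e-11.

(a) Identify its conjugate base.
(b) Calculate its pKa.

(a) The conjugate base is formed by removing one H⁺ from HCO₃⁻, giving CO₃²⁻. (b) pKa = -log(Ka) = -log(4.48e-11) = 10.35.

Conjugate base: CO₃²⁻; pK_a = 10.35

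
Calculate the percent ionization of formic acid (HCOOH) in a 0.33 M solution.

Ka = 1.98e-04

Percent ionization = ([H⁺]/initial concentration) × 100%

Using Ka equilibrium: x² + Ka×x - Ka×C = 0. Solving: [H⁺] = 7.9849e-03. Percent = (7.9849e-03/0.33) × 100

Percent ionization = 2.42%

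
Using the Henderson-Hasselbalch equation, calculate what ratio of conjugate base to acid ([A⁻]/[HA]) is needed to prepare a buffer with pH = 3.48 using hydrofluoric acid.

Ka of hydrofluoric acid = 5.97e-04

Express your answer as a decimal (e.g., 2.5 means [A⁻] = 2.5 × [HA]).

pKa = -log(5.97e-04) = 3.2240. pH = pKa + log([A⁻]/[HA]), so log([A⁻]/[HA]) = pH − pKa = 3.48 − 3.2240 = 0.2560. [A⁻]/[HA] = 10^(0.2560) = 1.80

[A⁻]/[HA] = 1.80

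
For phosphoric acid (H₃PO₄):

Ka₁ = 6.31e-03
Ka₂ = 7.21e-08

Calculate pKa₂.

pKa₂ = -log(Ka₂) = -log(7.21e-08) = 7.14.

pK_{a2} = 7.14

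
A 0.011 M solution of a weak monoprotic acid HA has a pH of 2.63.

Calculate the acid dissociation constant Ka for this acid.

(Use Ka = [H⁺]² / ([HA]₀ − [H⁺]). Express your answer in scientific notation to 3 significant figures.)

[H⁺] = 10^(−pH) = 10^(−2.63) = 2.344e-03 M. For HA ⇌ H⁺ + A⁻, Ka = [H⁺][A⁻]/[HA] = [H⁺]² / ([HA]₀ − [H⁺]) = (2.344e-03)² / (0.011 − 2.344e-03) = 6.35e-04.

K_a = 6.35e-04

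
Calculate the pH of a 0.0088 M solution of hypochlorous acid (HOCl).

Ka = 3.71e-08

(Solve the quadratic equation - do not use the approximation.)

x² + Ka×x - Ka×C = 0. Using quadratic formula: [H⁺] = 1.8050e-05

pH = 4.74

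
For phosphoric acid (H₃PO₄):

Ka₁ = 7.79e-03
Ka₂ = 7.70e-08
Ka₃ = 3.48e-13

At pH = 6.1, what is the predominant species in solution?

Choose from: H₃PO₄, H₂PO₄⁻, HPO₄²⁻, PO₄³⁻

pKa₁ = 2.11, pKa₂ = 7.11, pKa₃ = 12.46. For a polyprotic acid the predominant species crosses at each pKa: below pKa_n the protonated form dominates, above it the deprotonated form does. At pH = 6.1, the predominant species is H₂PO₄⁻.

H₂PO₄⁻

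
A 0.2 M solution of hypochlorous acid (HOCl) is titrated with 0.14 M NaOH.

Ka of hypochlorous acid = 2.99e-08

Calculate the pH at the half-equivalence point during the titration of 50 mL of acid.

At half-equivalence [HA] = [A⁻], so Henderson-Hasselbalch gives pH = pKa = -log(2.99e-08) = 7.52.

pH = pKa = 7.52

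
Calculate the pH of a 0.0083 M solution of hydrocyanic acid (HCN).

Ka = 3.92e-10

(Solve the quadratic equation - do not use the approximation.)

x² + Ka×x - Ka×C = 0. Using quadratic formula: [H⁺] = 1.8036e-06

pH = 5.74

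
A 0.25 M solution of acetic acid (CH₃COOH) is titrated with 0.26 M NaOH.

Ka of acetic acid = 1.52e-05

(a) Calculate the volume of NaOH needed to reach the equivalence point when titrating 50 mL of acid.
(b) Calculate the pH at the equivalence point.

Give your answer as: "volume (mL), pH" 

moles acid = 0.25 × 50/1000 = 0.0125 mol; V_base = moles/0.26 × 1000 = 48.1 mL. At equivalence only the conjugate base is present: [A⁻] = 0.0125/0.098 = 1.2745e-01 M. Kb = Kw/Ka = 6.58e-10; [OH⁻] = √(Kb × [A⁻]) = 9.1569e-06; pOH = 5.04; pH = 14 - pOH = 8.96.

V = 48.1 mL, pH = 8.96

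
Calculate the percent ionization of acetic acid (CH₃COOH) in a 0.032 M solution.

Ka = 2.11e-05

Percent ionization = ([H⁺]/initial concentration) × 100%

Using Ka equilibrium: x² + Ka×x - Ka×C = 0. Solving: [H⁺] = 8.1122e-04. Percent = (8.1122e-04/0.032) × 100

Percent ionization = 2.54%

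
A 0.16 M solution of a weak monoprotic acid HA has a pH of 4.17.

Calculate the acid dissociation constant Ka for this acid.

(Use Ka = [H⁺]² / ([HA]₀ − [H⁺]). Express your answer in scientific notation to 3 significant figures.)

[H⁺] = 10^(−pH) = 10^(−4.17) = 6.761e-05 M. For HA ⇌ H⁺ + A⁻, Ka = [H⁺][A⁻]/[HA] = [H⁺]² / ([HA]₀ − [H⁺]) = (6.761e-05)² / (0.16 − 6.761e-05) = 2.86e-08.

K_a = 2.86e-08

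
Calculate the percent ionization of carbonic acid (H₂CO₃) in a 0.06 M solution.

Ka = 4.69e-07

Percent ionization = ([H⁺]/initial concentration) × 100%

Using Ka equilibrium: x² + Ka×x - Ka×C = 0. Solving: [H⁺] = 1.6752e-04. Percent = (1.6752e-04/0.06) × 100

Percent ionization = 0.279%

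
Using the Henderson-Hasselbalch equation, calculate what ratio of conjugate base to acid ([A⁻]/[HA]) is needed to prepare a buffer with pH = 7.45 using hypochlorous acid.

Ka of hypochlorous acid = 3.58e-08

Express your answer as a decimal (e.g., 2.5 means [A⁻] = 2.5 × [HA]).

pKa = -log(3.58e-08) = 7.4461. pH = pKa + log([A⁻]/[HA]), so log([A⁻]/[HA]) = pH − pKa = 7.45 − 7.4461 = 0.0039. [A⁻]/[HA] = 10^(0.0039) = 1.01

[A⁻]/[HA] = 1.01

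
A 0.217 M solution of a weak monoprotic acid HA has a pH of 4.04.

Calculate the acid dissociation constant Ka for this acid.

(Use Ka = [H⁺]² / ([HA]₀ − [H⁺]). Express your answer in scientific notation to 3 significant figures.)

[H⁺] = 10^(−pH) = 10^(−4.04) = 9.120e-05 M. For HA ⇌ H⁺ + A⁻, Ka = [H⁺][A⁻]/[HA] = [H⁺]² / ([HA]₀ − [H⁺]) = (9.120e-05)² / (0.217 − 9.120e-05) = 3.83e-08.

K_a = 3.83e-08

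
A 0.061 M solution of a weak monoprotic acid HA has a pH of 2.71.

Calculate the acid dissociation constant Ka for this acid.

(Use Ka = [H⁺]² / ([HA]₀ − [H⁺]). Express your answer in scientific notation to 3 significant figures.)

[H⁺] = 10^(−pH) = 10^(−2.71) = 1.950e-03 M. For HA ⇌ H⁺ + A⁻, Ka = [H⁺][A⁻]/[HA] = [H⁺]² / ([HA]₀ − [H⁺]) = (1.950e-03)² / (0.061 − 1.950e-03) = 6.44e-05.

K_a = 6.44e-05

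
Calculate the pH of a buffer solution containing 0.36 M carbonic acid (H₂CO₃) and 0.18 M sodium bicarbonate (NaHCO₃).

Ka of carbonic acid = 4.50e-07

pKa = -log(4.50e-07) = 6.35. pH = pKa + log([A⁻]/[HA]) = 6.35 + log(0.18/0.36)

pH = 6.05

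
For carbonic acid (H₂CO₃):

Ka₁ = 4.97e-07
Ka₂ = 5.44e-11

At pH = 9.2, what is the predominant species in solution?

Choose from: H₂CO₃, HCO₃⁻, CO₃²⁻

pKa₁ = 6.30, pKa₂ = 10.26. For a polyprotic acid the predominant species crosses at each pKa: below pKa_n the protonated form dominates, above it the deprotonated form does. At pH = 9.2, the predominant species is HCO₃⁻.

HCO₃⁻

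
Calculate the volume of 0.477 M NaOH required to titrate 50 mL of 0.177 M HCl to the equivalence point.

At equivalence: moles acid = moles base. moles HCl = 0.177 × 50/1000 = 0.00885 mol. V_base = moles / 0.477 × 1000 = 18.6 mL.

V_{base} = 18.6 mL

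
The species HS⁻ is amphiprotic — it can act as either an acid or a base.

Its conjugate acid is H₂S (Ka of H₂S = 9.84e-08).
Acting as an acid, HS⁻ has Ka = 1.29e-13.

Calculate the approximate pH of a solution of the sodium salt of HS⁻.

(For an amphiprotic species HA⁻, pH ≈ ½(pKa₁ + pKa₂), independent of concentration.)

pKa₁ = -log(9.84e-08) = 7.01; pKa₂ = -log(1.29e-13) = 12.89. For an amphiprotic species, pH ≈ ½(pKa₁ + pKa₂) = ½(7.01 + 12.89) = 9.95.

pH = 9.95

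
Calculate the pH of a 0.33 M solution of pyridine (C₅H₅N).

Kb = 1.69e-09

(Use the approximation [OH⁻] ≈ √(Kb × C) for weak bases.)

[OH⁻] = √(Kb × C) = √(1.69e-09 × 0.33) = 2.3616e-05. pOH = 4.63, pH = 14 - pOH

pH = 9.37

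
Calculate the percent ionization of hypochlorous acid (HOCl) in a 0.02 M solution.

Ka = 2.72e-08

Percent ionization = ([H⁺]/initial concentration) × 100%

Using Ka equilibrium: x² + Ka×x - Ka×C = 0. Solving: [H⁺] = 2.3310e-05. Percent = (2.3310e-05/0.02) × 100

Percent ionization = 0.117%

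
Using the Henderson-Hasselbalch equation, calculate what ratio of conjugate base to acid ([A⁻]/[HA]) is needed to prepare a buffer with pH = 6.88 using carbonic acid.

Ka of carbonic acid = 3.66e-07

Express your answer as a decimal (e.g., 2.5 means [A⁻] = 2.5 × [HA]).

pKa = -log(3.66e-07) = 6.4365. pH = pKa + log([A⁻]/[HA]), so log([A⁻]/[HA]) = pH − pKa = 6.88 − 6.4365 = 0.4435. [A⁻]/[HA] = 10^(0.4435) = 2.78

[A⁻]/[HA] = 2.78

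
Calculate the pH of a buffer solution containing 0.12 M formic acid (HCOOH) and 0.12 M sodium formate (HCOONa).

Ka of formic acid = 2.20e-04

pKa = -log(2.20e-04) = 3.66. pH = pKa + log([A⁻]/[HA]) = 3.66 + log(0.12/0.12)

pH = 3.66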